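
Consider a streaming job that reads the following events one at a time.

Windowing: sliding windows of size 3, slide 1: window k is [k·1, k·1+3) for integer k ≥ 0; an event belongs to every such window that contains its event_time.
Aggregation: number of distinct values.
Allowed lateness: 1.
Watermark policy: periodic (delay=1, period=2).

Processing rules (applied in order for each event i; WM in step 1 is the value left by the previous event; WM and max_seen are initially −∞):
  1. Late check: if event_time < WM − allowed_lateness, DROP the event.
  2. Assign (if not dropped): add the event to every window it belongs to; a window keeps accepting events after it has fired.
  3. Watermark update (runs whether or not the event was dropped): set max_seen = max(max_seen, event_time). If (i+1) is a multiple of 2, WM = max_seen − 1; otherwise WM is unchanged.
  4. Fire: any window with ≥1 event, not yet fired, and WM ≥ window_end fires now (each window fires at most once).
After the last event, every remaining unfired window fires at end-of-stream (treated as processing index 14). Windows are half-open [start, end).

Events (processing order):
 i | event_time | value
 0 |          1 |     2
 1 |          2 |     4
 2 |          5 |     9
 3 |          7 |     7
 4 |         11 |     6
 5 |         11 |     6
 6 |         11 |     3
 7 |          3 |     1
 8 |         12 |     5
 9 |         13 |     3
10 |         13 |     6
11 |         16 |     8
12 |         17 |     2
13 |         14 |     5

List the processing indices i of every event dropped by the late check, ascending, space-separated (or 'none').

i=0 t=1 v=2: → [1,4),[0,3); WM=−∞
i=1 t=2 v=4: → [2,5),[1,4),[0,3); WM=1
i=2 t=5 v=9: → [5,8),[4,7),[3,6); WM=1
i=3 t=7 v=7: → [7,10),[6,9),[5,8); WM=6; [0,3) fires=2 [1,4) fires=2 [2,5) fires=1 [3,6) fires=1
i=4 t=11 v=6: → [11,14),[10,13),[9,12); WM=6
i=5 t=11 v=6: → [11,14),[10,13),[9,12); WM=10; [4,7) fires=1 [5,8) fires=2 [6,9) fires=1 [7,10) fires=1
i=6 t=11 v=3: → [11,14),[10,13),[9,12); WM=10
i=7 t=3 v=1: DROP (t<10-1); WM=10
i=8 t=12 v=5: → [12,15),[11,14),[10,13); WM=10
i=9 t=13 v=3: → [13,16),[12,15),[11,14); WM=12; [9,12) fires=2
i=10 t=13 v=6: → [13,16),[12,15),[11,14); WM=12
i=11 t=16 v=8: → [16,19),[15,18),[14,17); WM=15; [10,13) fires=3 [11,14) fires=3 [12,15) fires=3
i=12 t=17 v=2: → [17,20),[16,19),[15,18); WM=15
i=13 t=14 v=5: → [14,17),[13,16),[12,15); WM=16; [13,16) fires=3

7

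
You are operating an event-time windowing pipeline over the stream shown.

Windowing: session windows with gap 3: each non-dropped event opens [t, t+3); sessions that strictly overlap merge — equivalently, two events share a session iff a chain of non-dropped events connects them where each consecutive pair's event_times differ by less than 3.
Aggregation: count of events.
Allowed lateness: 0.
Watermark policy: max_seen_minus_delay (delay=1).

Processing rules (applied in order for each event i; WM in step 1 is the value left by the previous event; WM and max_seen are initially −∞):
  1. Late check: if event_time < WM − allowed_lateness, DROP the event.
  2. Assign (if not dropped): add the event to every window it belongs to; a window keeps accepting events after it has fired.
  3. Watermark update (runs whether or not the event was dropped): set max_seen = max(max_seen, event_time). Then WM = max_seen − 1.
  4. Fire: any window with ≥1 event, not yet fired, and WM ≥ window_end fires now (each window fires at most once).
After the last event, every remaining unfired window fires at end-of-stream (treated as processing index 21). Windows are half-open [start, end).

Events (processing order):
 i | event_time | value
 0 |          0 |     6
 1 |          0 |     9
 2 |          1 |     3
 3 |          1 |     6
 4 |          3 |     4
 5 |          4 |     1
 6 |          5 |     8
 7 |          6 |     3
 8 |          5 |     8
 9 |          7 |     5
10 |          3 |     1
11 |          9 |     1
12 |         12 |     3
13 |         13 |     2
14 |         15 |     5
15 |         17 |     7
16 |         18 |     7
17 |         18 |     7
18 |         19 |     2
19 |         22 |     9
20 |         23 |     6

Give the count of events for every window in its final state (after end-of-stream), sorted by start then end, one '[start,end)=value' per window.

i=0 t=0 v=6: → [0,3); WM=-1
i=1 t=0 v=9: → [0,3); WM=-1
i=2 t=1 v=3: → [0,4); WM=0
i=3 t=1 v=6: → [0,4); WM=0
i=4 t=3 v=4: → [0,6); WM=2
i=5 t=4 v=1: → [0,7); WM=3
i=6 t=5 v=8: → [0,8); WM=4
i=7 t=6 v=3: → [0,9); WM=5
i=8 t=5 v=8: → [0,9); WM=5
i=9 t=7 v=5: → [0,10); WM=6
i=10 t=3 v=1: DROP (t<6-0); WM=6
i=11 t=9 v=1: → [0,12); WM=8
i=12 t=12 v=3: → [12,15); WM=11
i=13 t=13 v=2: → [12,16); WM=12
i=14 t=15 v=5: → [12,18); WM=14
i=15 t=17 v=7: → [12,20); WM=16
i=16 t=18 v=7: → [12,21); WM=17
i=17 t=18 v=7: → [12,21); WM=17
i=18 t=19 v=2: → [12,22); WM=18
i=19 t=22 v=9: → [22,25); WM=21
i=20 t=23 v=6: → [22,26); WM=22

[0,12)=11 [12,22)=7 [22,26)=2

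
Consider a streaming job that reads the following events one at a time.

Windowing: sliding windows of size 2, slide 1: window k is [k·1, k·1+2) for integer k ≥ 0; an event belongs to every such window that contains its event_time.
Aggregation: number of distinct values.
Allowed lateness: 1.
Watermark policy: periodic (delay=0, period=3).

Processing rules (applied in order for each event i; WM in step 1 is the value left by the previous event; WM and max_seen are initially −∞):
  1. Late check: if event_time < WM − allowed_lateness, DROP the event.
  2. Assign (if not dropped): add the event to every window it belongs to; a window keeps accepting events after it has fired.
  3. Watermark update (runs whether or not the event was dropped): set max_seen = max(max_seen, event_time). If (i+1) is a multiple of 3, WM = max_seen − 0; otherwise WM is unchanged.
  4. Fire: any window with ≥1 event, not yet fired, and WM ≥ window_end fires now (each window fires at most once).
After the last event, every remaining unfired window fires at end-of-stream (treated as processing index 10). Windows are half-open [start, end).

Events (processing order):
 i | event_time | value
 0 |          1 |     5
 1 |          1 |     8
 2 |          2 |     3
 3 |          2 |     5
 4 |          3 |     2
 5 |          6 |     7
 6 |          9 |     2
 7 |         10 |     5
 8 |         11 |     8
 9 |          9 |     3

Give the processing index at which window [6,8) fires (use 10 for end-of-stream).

8

i=0 t=1 v=5: → [1,3),[0,2); WM=−∞
i=1 t=1 v=8: → [1,3),[0,2); WM=−∞
i=2 t=2 v=3: → [2,4),[1,3); WM=2; [0,2) fires=2
i=3 t=2 v=5: → [2,4),[1,3); WM=2
i=4 t=3 v=2: → [3,5),[2,4); WM=2
i=5 t=6 v=7: → [6,8),[5,7); WM=6; [1,3) fires=3 [2,4) fires=3 [3,5) fires=1
i=6 t=9 v=2: → [9,11),[8,10); WM=6
i=7 t=10 v=5: → [10,12),[9,11); WM=6
i=8 t=11 v=8: → [11,13),[10,12); WM=11; [5,7) fires=1 [6,8) fires=1 [8,10) fires=1 [9,11) fires=2
i=9 t=9 v=3: DROP (t<11-1); WM=11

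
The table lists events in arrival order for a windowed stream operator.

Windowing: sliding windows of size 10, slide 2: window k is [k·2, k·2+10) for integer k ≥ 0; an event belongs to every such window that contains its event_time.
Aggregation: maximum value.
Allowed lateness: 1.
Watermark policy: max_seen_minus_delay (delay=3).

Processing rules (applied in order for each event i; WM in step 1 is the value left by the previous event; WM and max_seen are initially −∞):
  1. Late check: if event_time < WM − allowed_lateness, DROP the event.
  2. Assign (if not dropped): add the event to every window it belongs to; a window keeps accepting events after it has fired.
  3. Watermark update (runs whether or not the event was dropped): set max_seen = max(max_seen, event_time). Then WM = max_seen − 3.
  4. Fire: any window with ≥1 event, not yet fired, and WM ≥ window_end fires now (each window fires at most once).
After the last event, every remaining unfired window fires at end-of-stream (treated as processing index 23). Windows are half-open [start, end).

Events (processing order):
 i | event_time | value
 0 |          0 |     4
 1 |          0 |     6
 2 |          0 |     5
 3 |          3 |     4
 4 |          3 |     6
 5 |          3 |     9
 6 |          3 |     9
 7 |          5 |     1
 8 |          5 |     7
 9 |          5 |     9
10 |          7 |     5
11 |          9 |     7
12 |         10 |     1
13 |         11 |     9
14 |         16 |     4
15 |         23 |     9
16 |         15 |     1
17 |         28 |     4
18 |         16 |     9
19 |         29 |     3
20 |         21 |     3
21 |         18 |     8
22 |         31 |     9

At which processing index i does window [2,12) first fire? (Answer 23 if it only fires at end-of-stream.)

i=0 t=0 v=4: → [0,10); WM=-3
i=1 t=0 v=6: → [0,10); WM=-3
i=2 t=0 v=5: → [0,10); WM=-3
i=3 t=3 v=4: → [2,12),[0,10); WM=0
i=4 t=3 v=6: → [2,12),[0,10); WM=0
i=5 t=3 v=9: → [2,12),[0,10); WM=0
i=6 t=3 v=9: → [2,12),[0,10); WM=0
i=7 t=5 v=1: → [4,14),[2,12),[0,10); WM=2
i=8 t=5 v=7: → [4,14),[2,12),[0,10); WM=2
i=9 t=5 v=9: → [4,14),[2,12),[0,10); WM=2
i=10 t=7 v=5: → [6,16),[4,14),[2,12),[0,10); WM=4
i=11 t=9 v=7: → [8,18),[6,16),[4,14),[2,12),[0,10); WM=6
i=12 t=10 v=1: → [10,20),[8,18),[6,16),[4,14),[2,12); WM=7
i=13 t=11 v=9: → [10,20),[8,18),[6,16),[4,14),[2,12); WM=8
i=14 t=16 v=4: → [16,26),[14,24),[12,22),[10,20),[8,18); WM=13; [0,10) fires=9 [2,12) fires=9
i=15 t=23 v=9: → [22,32),[20,30),[18,28),[16,26),[14,24); WM=20; [4,14) fires=9 [6,16) fires=9 [8,18) fires=9 [10,20) fires=9
i=16 t=15 v=1: DROP (t<20-1); WM=20
i=17 t=28 v=4: → [28,38),[26,36),[24,34),[22,32),[20,30); WM=25; [12,22) fires=4 [14,24) fires=9
i=18 t=16 v=9: DROP (t<25-1); WM=25
i=19 t=29 v=3: → [28,38),[26,36),[24,34),[22,32),[20,30); WM=26; [16,26) fires=9
i=20 t=21 v=3: DROP (t<26-1); WM=26
i=21 t=18 v=8: DROP (t<26-1); WM=26
i=22 t=31 v=9: → [30,40),[28,38),[26,36),[24,34),[22,32); WM=28; [18,28) fires=9

14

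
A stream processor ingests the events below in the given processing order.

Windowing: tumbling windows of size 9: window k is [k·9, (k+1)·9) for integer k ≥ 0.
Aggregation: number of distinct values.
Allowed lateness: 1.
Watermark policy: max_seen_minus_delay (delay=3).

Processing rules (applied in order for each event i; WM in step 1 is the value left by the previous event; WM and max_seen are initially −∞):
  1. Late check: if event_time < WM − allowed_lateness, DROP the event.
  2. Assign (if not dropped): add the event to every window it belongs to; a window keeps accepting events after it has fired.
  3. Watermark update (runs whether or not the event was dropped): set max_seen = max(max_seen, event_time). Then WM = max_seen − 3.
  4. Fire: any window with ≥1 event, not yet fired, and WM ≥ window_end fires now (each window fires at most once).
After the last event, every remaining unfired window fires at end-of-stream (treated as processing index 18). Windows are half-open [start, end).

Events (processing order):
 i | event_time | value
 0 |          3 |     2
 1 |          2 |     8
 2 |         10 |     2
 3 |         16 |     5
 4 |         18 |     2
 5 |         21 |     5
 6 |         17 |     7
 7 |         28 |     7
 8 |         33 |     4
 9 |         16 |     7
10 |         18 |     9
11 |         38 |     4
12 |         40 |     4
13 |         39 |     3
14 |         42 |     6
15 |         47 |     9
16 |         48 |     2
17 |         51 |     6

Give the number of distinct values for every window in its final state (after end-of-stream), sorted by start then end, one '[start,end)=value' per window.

[0,9)=2 [9,18)=3 [18,27)=2 [27,36)=2 [36,45)=3 [45,54)=3

i=0 t=3 v=2: → [0,9); WM=0
i=1 t=2 v=8: → [0,9); WM=0
i=2 t=10 v=2: → [9,18); WM=7
i=3 t=16 v=5: → [9,18); WM=13; [0,9) fires=2
i=4 t=18 v=2: → [18,27); WM=15
i=5 t=21 v=5: → [18,27); WM=18; [9,18) fires=2
i=6 t=17 v=7: → [9,18); WM=18
i=7 t=28 v=7: → [27,36); WM=25
i=8 t=33 v=4: → [27,36); WM=30; [18,27) fires=2
i=9 t=16 v=7: DROP (t<30-1); WM=30
i=10 t=18 v=9: DROP (t<30-1); WM=30
i=11 t=38 v=4: → [36,45); WM=35
i=12 t=40 v=4: → [36,45); WM=37; [27,36) fires=2
i=13 t=39 v=3: → [36,45); WM=37
i=14 t=42 v=6: → [36,45); WM=39
i=15 t=47 v=9: → [45,54); WM=44
i=16 t=48 v=2: → [45,54); WM=45; [36,45) fires=3
i=17 t=51 v=6: → [45,54); WM=48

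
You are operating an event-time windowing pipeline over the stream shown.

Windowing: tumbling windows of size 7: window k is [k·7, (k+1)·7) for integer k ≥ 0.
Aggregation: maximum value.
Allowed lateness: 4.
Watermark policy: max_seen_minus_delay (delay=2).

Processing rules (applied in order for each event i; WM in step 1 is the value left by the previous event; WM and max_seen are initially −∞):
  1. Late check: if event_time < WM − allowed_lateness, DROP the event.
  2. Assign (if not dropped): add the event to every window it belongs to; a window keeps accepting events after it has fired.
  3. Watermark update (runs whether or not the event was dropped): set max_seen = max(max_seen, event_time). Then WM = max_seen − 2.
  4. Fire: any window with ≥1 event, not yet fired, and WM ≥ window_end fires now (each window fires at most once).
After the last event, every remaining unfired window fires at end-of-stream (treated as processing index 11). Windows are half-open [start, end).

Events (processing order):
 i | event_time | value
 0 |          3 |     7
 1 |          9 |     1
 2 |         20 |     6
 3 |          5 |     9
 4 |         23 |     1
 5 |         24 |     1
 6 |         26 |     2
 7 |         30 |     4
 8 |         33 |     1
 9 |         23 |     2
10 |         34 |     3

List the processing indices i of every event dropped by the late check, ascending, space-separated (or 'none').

i=0 t=3 v=7: → [0,7); WM=1
i=1 t=9 v=1: → [7,14); WM=7; [0,7) fires=7
i=2 t=20 v=6: → [14,21); WM=18; [7,14) fires=1
i=3 t=5 v=9: DROP (t<18-4); WM=18
i=4 t=23 v=1: → [21,28); WM=21; [14,21) fires=6
i=5 t=24 v=1: → [21,28); WM=22
i=6 t=26 v=2: → [21,28); WM=24
i=7 t=30 v=4: → [28,35); WM=28; [21,28) fires=2
i=8 t=33 v=1: → [28,35); WM=31
i=9 t=23 v=2: DROP (t<31-4); WM=31
i=10 t=34 v=3: → [28,35); WM=32

3 9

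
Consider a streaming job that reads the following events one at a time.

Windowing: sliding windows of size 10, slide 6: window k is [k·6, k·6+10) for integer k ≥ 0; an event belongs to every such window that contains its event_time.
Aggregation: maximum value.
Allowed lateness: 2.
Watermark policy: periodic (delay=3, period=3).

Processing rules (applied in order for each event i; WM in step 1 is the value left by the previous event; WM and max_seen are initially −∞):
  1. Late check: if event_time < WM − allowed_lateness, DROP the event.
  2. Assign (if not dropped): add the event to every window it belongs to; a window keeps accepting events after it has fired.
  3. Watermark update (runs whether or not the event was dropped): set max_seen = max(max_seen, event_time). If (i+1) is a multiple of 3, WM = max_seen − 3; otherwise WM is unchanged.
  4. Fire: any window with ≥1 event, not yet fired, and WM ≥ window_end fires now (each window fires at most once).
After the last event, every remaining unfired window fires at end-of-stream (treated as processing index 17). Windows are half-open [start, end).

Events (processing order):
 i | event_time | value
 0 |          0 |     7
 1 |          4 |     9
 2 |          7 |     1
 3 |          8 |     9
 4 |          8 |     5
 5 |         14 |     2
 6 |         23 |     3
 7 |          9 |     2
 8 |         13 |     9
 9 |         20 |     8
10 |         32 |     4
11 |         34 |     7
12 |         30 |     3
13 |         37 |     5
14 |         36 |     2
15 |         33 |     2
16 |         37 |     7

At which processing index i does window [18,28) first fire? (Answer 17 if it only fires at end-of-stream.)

i=0 t=0 v=7: → [0,10); WM=−∞
i=1 t=4 v=9: → [0,10); WM=−∞
i=2 t=7 v=1: → [6,16),[0,10); WM=4
i=3 t=8 v=9: → [6,16),[0,10); WM=4
i=4 t=8 v=5: → [6,16),[0,10); WM=4
i=5 t=14 v=2: → [12,22),[6,16); WM=11; [0,10) fires=9
i=6 t=23 v=3: → [18,28); WM=11
i=7 t=9 v=2: → [6,16),[0,10); WM=11
i=8 t=13 v=9: → [12,22),[6,16); WM=20; [6,16) fires=9
i=9 t=20 v=8: → [18,28),[12,22); WM=20
i=10 t=32 v=4: → [30,40),[24,34); WM=20
i=11 t=34 v=7: → [30,40); WM=31; [12,22) fires=9 [18,28) fires=8
i=12 t=30 v=3: → [30,40),[24,34); WM=31
i=13 t=37 v=5: → [36,46),[30,40); WM=31
i=14 t=36 v=2: → [36,46),[30,40); WM=34; [24,34) fires=4
i=15 t=33 v=2: → [30,40),[24,34); WM=34
i=16 t=37 v=7: → [36,46),[30,40); WM=34

11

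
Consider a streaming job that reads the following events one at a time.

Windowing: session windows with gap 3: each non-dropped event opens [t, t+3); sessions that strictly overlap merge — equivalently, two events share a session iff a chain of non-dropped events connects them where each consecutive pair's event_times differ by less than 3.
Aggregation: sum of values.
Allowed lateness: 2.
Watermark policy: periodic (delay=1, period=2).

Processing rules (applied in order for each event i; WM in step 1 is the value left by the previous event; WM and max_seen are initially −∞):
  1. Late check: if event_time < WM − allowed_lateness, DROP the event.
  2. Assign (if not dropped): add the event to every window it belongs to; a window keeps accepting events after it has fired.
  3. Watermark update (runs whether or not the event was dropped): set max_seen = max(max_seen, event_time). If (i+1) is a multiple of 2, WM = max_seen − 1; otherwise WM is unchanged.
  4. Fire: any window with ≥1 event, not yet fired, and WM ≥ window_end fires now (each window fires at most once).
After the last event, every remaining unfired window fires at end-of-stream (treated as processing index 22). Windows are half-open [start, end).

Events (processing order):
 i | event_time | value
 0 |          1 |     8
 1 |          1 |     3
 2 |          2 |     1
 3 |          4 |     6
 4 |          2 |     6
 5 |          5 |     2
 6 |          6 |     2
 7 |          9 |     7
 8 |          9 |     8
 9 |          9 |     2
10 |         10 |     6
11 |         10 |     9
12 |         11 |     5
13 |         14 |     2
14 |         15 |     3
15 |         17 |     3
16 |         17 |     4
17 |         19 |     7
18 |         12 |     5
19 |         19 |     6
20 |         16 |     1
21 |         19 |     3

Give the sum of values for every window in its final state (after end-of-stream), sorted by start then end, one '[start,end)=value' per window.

[1,9)=28 [9,14)=37 [14,22)=29

i=0 t=1 v=8: → [1,4); WM=−∞
i=1 t=1 v=3: → [1,4); WM=0
i=2 t=2 v=1: → [1,5); WM=0
i=3 t=4 v=6: → [1,7); WM=3
i=4 t=2 v=6: → [1,7); WM=3
i=5 t=5 v=2: → [1,8); WM=4
i=6 t=6 v=2: → [1,9); WM=4
i=7 t=9 v=7: → [9,12); WM=8
i=8 t=9 v=8: → [9,12); WM=8
i=9 t=9 v=2: → [9,12); WM=8
i=10 t=10 v=6: → [9,13); WM=8
i=11 t=10 v=9: → [9,13); WM=9
i=12 t=11 v=5: → [9,14); WM=9
i=13 t=14 v=2: → [14,17); WM=13
i=14 t=15 v=3: → [14,18); WM=13
i=15 t=17 v=3: → [14,20); WM=16
i=16 t=17 v=4: → [14,20); WM=16
i=17 t=19 v=7: → [14,22); WM=18
i=18 t=12 v=5: DROP (t<18-2); WM=18
i=19 t=19 v=6: → [14,22); WM=18
i=20 t=16 v=1: → [14,22); WM=18
i=21 t=19 v=3: → [14,22); WM=18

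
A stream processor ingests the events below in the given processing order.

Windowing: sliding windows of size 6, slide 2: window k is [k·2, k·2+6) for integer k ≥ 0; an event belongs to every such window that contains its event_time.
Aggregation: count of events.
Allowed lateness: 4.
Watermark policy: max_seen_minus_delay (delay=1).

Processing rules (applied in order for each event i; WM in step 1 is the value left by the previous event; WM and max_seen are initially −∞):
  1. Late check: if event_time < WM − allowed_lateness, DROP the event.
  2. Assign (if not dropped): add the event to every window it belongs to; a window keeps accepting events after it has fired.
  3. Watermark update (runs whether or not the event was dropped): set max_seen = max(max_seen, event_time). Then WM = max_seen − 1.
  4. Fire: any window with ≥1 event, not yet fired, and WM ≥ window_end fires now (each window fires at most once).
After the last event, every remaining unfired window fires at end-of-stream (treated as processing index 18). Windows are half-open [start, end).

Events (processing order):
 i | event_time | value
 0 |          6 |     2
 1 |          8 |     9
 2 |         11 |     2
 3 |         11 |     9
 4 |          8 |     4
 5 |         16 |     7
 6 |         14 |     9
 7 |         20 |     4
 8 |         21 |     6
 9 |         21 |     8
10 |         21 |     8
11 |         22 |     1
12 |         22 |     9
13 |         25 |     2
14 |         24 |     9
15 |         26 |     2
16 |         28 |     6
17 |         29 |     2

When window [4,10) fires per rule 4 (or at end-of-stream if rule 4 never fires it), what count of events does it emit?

i=0 t=6 v=2: → [6,12),[4,10),[2,8); WM=5
i=1 t=8 v=9: → [8,14),[6,12),[4,10); WM=7
i=2 t=11 v=2: → [10,16),[8,14),[6,12); WM=10; [2,8) fires=1 [4,10) fires=2
i=3 t=11 v=9: → [10,16),[8,14),[6,12); WM=10
i=4 t=8 v=4: → [8,14),[6,12),[4,10); WM=10
i=5 t=16 v=7: → [16,22),[14,20),[12,18); WM=15; [6,12) fires=5 [8,14) fires=4
i=6 t=14 v=9: → [14,20),[12,18),[10,16); WM=15
i=7 t=20 v=4: → [20,26),[18,24),[16,22); WM=19; [10,16) fires=3 [12,18) fires=2
i=8 t=21 v=6: → [20,26),[18,24),[16,22); WM=20; [14,20) fires=2
i=9 t=21 v=8: → [20,26),[18,24),[16,22); WM=20
i=10 t=21 v=8: → [20,26),[18,24),[16,22); WM=20
i=11 t=22 v=1: → [22,28),[20,26),[18,24); WM=21
i=12 t=22 v=9: → [22,28),[20,26),[18,24); WM=21
i=13 t=25 v=2: → [24,30),[22,28),[20,26); WM=24; [16,22) fires=5 [18,24) fires=6
i=14 t=24 v=9: → [24,30),[22,28),[20,26); WM=24
i=15 t=26 v=2: → [26,32),[24,30),[22,28); WM=25
i=16 t=28 v=6: → [28,34),[26,32),[24,30); WM=27; [20,26) fires=8
i=17 t=29 v=2: → [28,34),[26,32),[24,30); WM=28; [22,28) fires=5

2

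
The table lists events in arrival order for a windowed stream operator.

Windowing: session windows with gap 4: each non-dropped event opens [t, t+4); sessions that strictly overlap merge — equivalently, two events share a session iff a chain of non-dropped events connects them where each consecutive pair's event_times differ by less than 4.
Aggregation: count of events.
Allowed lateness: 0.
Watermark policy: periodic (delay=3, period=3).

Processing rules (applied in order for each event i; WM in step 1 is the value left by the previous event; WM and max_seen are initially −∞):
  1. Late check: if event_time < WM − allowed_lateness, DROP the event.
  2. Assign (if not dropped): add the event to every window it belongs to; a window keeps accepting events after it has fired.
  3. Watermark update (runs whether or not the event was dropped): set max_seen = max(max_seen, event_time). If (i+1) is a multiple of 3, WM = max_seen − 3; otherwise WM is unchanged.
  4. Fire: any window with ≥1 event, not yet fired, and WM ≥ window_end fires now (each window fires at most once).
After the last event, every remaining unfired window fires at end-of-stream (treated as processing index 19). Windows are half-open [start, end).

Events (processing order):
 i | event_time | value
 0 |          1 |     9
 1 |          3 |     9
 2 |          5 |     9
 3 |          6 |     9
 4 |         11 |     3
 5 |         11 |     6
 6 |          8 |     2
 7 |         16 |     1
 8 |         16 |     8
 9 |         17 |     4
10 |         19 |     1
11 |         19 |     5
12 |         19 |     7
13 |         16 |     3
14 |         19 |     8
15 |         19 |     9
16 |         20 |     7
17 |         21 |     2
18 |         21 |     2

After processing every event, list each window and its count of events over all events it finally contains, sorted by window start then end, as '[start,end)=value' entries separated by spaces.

i=0 t=1 v=9: → [1,5); WM=−∞
i=1 t=3 v=9: → [1,7); WM=−∞
i=2 t=5 v=9: → [1,9); WM=2
i=3 t=6 v=9: → [1,10); WM=2
i=4 t=11 v=3: → [11,15); WM=2
i=5 t=11 v=6: → [11,15); WM=8
i=6 t=8 v=2: → [1,15); WM=8
i=7 t=16 v=1: → [16,20); WM=8
i=8 t=16 v=8: → [16,20); WM=13
i=9 t=17 v=4: → [16,21); WM=13
i=10 t=19 v=1: → [16,23); WM=13
i=11 t=19 v=5: → [16,23); WM=16
i=12 t=19 v=7: → [16,23); WM=16
i=13 t=16 v=3: → [16,23); WM=16
i=14 t=19 v=8: → [16,23); WM=16
i=15 t=19 v=9: → [16,23); WM=16
i=16 t=20 v=7: → [16,24); WM=16
i=17 t=21 v=2: → [16,25); WM=18
i=18 t=21 v=2: → [16,25); WM=18

[1,15)=7 [16,25)=12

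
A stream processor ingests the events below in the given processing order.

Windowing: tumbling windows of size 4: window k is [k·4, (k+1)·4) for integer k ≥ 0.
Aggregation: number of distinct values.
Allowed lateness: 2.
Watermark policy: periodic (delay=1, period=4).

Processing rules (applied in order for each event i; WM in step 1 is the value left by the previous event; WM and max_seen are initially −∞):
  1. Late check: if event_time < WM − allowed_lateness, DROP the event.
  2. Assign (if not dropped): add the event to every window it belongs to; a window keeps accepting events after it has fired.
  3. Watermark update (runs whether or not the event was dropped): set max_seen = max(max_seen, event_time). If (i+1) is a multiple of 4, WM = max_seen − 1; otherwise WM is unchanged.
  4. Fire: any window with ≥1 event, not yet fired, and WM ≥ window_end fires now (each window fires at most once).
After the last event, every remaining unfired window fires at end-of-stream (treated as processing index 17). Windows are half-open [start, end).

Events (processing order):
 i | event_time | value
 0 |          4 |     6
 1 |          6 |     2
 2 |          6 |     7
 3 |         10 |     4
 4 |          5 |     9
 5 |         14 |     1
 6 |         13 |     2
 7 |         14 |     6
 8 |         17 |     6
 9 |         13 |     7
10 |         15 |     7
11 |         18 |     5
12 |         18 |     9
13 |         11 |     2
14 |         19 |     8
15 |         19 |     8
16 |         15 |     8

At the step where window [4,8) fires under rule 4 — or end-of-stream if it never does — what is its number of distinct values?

i=0 t=4 v=6: → [4,8); WM=−∞
i=1 t=6 v=2: → [4,8); WM=−∞
i=2 t=6 v=7: → [4,8); WM=−∞
i=3 t=10 v=4: → [8,12); WM=9; [4,8) fires=3
i=4 t=5 v=9: DROP (t<9-2); WM=9
i=5 t=14 v=1: → [12,16); WM=9
i=6 t=13 v=2: → [12,16); WM=9
i=7 t=14 v=6: → [12,16); WM=13; [8,12) fires=1
i=8 t=17 v=6: → [16,20); WM=13
i=9 t=13 v=7: → [12,16); WM=13
i=10 t=15 v=7: → [12,16); WM=13
i=11 t=18 v=5: → [16,20); WM=17; [12,16) fires=4
i=12 t=18 v=9: → [16,20); WM=17
i=13 t=11 v=2: DROP (t<17-2); WM=17
i=14 t=19 v=8: → [16,20); WM=17
i=15 t=19 v=8: → [16,20); WM=18
i=16 t=15 v=8: DROP (t<18-2); WM=18

3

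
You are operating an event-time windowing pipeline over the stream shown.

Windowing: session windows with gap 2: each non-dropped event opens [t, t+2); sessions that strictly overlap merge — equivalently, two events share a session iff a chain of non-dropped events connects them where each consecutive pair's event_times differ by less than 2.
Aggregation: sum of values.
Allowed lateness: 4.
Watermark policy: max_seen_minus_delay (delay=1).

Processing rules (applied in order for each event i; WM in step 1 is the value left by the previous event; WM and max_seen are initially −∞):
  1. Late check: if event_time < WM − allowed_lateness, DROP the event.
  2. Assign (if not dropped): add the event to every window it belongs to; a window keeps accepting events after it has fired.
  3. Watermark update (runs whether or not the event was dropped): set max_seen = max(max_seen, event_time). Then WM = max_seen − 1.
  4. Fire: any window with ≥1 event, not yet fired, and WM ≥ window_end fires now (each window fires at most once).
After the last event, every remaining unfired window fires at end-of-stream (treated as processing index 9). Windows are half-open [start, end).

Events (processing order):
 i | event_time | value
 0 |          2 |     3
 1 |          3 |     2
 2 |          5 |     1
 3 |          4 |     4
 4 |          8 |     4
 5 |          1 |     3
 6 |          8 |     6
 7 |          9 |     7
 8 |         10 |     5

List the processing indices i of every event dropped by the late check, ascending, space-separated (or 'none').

5

i=0 t=2 v=3: → [2,4); WM=1
i=1 t=3 v=2: → [2,5); WM=2
i=2 t=5 v=1: → [5,7); WM=4
i=3 t=4 v=4: → [2,7); WM=4
i=4 t=8 v=4: → [8,10); WM=7
i=5 t=1 v=3: DROP (t<7-4); WM=7
i=6 t=8 v=6: → [8,10); WM=7
i=7 t=9 v=7: → [8,11); WM=8
i=8 t=10 v=5: → [8,12); WM=9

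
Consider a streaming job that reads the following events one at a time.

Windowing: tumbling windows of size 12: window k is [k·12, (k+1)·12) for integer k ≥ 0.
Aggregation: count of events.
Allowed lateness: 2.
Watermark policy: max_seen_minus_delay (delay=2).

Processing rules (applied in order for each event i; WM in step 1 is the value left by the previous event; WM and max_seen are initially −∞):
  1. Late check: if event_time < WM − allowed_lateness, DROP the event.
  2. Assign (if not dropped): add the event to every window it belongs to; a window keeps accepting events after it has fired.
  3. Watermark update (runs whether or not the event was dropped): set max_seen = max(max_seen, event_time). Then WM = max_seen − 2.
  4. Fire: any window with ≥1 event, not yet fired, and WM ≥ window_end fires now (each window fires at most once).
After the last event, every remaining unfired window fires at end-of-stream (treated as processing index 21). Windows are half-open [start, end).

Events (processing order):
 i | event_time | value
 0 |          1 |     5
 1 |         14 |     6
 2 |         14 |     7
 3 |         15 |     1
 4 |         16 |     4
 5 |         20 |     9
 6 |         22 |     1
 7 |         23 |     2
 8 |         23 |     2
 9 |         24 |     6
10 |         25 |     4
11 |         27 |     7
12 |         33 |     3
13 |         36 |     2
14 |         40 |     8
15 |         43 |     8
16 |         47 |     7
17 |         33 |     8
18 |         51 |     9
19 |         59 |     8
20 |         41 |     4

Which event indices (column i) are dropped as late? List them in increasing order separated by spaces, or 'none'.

i=0 t=1 v=5: → [0,12); WM=-1
i=1 t=14 v=6: → [12,24); WM=12; [0,12) fires=1
i=2 t=14 v=7: → [12,24); WM=12
i=3 t=15 v=1: → [12,24); WM=13
i=4 t=16 v=4: → [12,24); WM=14
i=5 t=20 v=9: → [12,24); WM=18
i=6 t=22 v=1: → [12,24); WM=20
i=7 t=23 v=2: → [12,24); WM=21
i=8 t=23 v=2: → [12,24); WM=21
i=9 t=24 v=6: → [24,36); WM=22
i=10 t=25 v=4: → [24,36); WM=23
i=11 t=27 v=7: → [24,36); WM=25; [12,24) fires=8
i=12 t=33 v=3: → [24,36); WM=31
i=13 t=36 v=2: → [36,48); WM=34
i=14 t=40 v=8: → [36,48); WM=38; [24,36) fires=4
i=15 t=43 v=8: → [36,48); WM=41
i=16 t=47 v=7: → [36,48); WM=45
i=17 t=33 v=8: DROP (t<45-2); WM=45
i=18 t=51 v=9: → [48,60); WM=49; [36,48) fires=4
i=19 t=59 v=8: → [48,60); WM=57
i=20 t=41 v=4: DROP (t<57-2); WM=57

17 20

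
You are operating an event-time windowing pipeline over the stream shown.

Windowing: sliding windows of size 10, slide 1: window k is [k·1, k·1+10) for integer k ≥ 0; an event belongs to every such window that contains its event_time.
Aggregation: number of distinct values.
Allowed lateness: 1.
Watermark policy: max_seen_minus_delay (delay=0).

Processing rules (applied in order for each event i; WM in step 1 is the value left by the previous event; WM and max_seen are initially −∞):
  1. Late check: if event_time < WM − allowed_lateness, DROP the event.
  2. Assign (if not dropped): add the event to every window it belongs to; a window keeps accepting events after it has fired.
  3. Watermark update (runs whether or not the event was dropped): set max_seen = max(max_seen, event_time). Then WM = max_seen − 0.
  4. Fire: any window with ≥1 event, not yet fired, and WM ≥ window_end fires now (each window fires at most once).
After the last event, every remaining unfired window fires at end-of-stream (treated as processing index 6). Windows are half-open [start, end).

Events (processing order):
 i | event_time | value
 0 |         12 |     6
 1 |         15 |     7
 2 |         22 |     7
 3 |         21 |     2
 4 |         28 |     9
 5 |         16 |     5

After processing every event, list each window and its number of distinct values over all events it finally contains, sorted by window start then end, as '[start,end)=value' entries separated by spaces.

[3,13)=1 [4,14)=1 [5,15)=1 [6,16)=2 [7,17)=2 [8,18)=2 [9,19)=2 [10,20)=2 [11,21)=2 [12,22)=3 [13,23)=2 [14,24)=2 [15,25)=2 [16,26)=2 [17,27)=2 [18,28)=2 [19,29)=3 [20,30)=3 [21,31)=3 [22,32)=2 [23,33)=1 [24,34)=1 [25,35)=1 [26,36)=1 [27,37)=1 [28,38)=1

i=0 t=12 v=6: → [12,22),[11,21),[10,20),[9,19),[8,18),[7,17),[6,16),[5,15),[4,14),[3,13); WM=12
i=1 t=15 v=7: → [15,25),[14,24),[13,23),[12,22),[11,21),[10,20),[9,19),[8,18),[7,17),[6,16); WM=15; [3,13) fires=1 [4,14) fires=1 [5,15) fires=1
i=2 t=22 v=7: → [22,32),[21,31),[20,30),[19,29),[18,28),[17,27),[16,26),[15,25),[14,24),[13,23); WM=22; [6,16) fires=2 [7,17) fires=2 [8,18) fires=2 [9,19) fires=2 [10,20) fires=2 [11,21) fires=2 [12,22) fires=2
i=3 t=21 v=2: → [21,31),[20,30),[19,29),[18,28),[17,27),[16,26),[15,25),[14,24),[13,23),[12,22); WM=22
i=4 t=28 v=9: → [28,38),[27,37),[26,36),[25,35),[24,34),[23,33),[22,32),[21,31),[20,30),[19,29); WM=28; [13,23) fires=2 [14,24) fires=2 [15,25) fires=2 [16,26) fires=2 [17,27) fires=2 [18,28) fires=2
i=5 t=16 v=5: DROP (t<28-1); WM=28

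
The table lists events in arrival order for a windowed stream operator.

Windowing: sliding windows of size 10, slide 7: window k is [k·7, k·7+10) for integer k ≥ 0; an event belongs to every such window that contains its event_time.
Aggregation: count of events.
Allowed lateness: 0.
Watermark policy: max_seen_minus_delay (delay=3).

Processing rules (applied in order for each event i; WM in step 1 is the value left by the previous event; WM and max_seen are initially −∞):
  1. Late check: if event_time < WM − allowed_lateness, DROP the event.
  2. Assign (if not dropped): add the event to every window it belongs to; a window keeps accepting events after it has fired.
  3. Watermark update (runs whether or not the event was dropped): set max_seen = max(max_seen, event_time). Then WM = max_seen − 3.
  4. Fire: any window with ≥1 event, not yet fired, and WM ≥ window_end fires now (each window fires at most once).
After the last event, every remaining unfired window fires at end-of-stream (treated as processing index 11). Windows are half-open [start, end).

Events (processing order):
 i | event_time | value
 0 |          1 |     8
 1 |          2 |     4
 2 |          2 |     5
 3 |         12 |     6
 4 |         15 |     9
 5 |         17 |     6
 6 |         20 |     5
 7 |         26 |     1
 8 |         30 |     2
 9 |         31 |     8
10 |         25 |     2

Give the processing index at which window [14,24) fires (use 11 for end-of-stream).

8

i=0 t=1 v=8: → [0,10); WM=-2
i=1 t=2 v=4: → [0,10); WM=-1
i=2 t=2 v=5: → [0,10); WM=-1
i=3 t=12 v=6: → [7,17); WM=9
i=4 t=15 v=9: → [14,24),[7,17); WM=12; [0,10) fires=3
i=5 t=17 v=6: → [14,24); WM=14
i=6 t=20 v=5: → [14,24); WM=17; [7,17) fires=2
i=7 t=26 v=1: → [21,31); WM=23
i=8 t=30 v=2: → [28,38),[21,31); WM=27; [14,24) fires=3
i=9 t=31 v=8: → [28,38); WM=28
i=10 t=25 v=2: DROP (t<28-0); WM=28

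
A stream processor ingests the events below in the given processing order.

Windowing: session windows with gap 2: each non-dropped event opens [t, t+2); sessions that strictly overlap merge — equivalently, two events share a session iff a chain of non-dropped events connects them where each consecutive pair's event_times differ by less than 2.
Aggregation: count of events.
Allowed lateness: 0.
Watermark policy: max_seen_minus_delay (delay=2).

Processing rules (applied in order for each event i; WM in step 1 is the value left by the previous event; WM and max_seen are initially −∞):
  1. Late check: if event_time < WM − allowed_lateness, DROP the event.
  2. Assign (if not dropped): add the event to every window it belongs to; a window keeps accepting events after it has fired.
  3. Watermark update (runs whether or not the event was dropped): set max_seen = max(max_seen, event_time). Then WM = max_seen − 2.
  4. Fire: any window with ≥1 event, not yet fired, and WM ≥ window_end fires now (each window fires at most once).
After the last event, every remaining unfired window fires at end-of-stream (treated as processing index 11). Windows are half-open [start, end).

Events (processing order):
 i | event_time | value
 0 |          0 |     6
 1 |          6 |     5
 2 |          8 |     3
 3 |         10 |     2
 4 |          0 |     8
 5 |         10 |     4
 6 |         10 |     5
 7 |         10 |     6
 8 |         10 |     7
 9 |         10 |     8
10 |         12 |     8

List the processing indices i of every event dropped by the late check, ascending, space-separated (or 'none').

4

i=0 t=0 v=6: → [0,2); WM=-2
i=1 t=6 v=5: → [6,8); WM=4
i=2 t=8 v=3: → [8,10); WM=6
i=3 t=10 v=2: → [10,12); WM=8
i=4 t=0 v=8: DROP (t<8-0); WM=8
i=5 t=10 v=4: → [10,12); WM=8
i=6 t=10 v=5: → [10,12); WM=8
i=7 t=10 v=6: → [10,12); WM=8
i=8 t=10 v=7: → [10,12); WM=8
i=9 t=10 v=8: → [10,12); WM=8
i=10 t=12 v=8: → [12,14); WM=10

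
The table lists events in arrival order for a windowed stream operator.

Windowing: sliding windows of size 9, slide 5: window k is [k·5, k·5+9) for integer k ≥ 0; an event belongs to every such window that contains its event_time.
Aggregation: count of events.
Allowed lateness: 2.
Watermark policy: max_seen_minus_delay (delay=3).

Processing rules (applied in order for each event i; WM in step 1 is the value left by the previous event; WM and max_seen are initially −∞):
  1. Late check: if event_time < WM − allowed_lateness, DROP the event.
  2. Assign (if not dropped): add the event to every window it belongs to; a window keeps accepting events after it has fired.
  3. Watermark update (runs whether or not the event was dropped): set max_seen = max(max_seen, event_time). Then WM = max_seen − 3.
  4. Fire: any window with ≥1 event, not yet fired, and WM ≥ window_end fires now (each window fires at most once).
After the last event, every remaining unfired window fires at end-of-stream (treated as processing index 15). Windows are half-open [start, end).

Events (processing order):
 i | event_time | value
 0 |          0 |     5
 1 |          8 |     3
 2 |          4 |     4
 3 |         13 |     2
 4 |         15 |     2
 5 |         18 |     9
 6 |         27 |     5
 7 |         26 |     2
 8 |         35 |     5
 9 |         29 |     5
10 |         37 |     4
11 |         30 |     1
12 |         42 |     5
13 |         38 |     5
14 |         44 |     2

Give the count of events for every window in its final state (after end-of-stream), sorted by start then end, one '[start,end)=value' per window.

i=0 t=0 v=5: → [0,9); WM=-3
i=1 t=8 v=3: → [5,14),[0,9); WM=5
i=2 t=4 v=4: → [0,9); WM=5
i=3 t=13 v=2: → [10,19),[5,14); WM=10; [0,9) fires=3
i=4 t=15 v=2: → [15,24),[10,19); WM=12
i=5 t=18 v=9: → [15,24),[10,19); WM=15; [5,14) fires=2
i=6 t=27 v=5: → [25,34),[20,29); WM=24; [10,19) fires=3 [15,24) fires=2
i=7 t=26 v=2: → [25,34),[20,29); WM=24
i=8 t=35 v=5: → [35,44),[30,39); WM=32; [20,29) fires=2
i=9 t=29 v=5: DROP (t<32-2); WM=32
i=10 t=37 v=4: → [35,44),[30,39); WM=34; [25,34) fires=2
i=11 t=30 v=1: DROP (t<34-2); WM=34
i=12 t=42 v=5: → [40,49),[35,44); WM=39; [30,39) fires=2
i=13 t=38 v=5: → [35,44),[30,39); WM=39
i=14 t=44 v=2: → [40,49); WM=41

[0,9)=3 [5,14)=2 [10,19)=3 [15,24)=2 [20,29)=2 [25,34)=2 [30,39)=3 [35,44)=4 [40,49)=2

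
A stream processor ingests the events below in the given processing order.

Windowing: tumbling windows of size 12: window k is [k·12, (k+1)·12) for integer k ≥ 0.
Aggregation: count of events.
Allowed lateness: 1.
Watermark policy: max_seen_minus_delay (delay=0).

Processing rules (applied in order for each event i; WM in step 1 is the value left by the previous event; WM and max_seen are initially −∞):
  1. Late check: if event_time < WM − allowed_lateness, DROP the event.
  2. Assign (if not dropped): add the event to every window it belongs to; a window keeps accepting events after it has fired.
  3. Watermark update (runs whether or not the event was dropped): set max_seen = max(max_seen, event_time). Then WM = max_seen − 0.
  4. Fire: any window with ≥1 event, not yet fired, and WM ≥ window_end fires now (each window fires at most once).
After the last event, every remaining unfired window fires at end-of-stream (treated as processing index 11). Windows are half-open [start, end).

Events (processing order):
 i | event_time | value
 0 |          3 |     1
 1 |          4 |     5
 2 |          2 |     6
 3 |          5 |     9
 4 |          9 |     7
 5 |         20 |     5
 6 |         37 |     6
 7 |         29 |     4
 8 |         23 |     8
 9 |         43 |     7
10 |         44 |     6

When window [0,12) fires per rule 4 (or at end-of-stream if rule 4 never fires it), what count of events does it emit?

i=0 t=3 v=1: → [0,12); WM=3
i=1 t=4 v=5: → [0,12); WM=4
i=2 t=2 v=6: DROP (t<4-1); WM=4
i=3 t=5 v=9: → [0,12); WM=5
i=4 t=9 v=7: → [0,12); WM=9
i=5 t=20 v=5: → [12,24); WM=20; [0,12) fires=4
i=6 t=37 v=6: → [36,48); WM=37; [12,24) fires=1
i=7 t=29 v=4: DROP (t<37-1); WM=37
i=8 t=23 v=8: DROP (t<37-1); WM=37
i=9 t=43 v=7: → [36,48); WM=43
i=10 t=44 v=6: → [36,48); WM=44

4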